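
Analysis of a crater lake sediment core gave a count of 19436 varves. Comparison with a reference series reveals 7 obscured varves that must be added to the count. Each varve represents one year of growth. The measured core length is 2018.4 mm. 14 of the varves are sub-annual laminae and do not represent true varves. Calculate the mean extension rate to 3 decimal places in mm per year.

0.104 mm per year

After corrections the count is 19436 − 14 + 7 = 19429 varves.
2018.4 mm over 19429 years gives 2018.4 / 19429 ≈ 0.104 mm per year.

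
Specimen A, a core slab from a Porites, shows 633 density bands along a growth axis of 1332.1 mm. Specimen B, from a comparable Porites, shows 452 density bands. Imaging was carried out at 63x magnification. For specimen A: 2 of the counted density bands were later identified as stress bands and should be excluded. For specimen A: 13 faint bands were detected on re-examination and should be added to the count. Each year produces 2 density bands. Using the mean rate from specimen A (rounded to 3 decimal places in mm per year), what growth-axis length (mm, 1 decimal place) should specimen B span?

Specimen A: after corrections the count is 633 − 2 + 13 = 644 density bands.
Specimen A: dividing by 2 density bands per year: 644 / 2 = 322 years.
A: 1332.1 mm over 322 years gives 1332.1 / 322 ≈ 4.137 mm/yr.
Specimen B: with 2 density bands per year, 452 / 2 = 226 years. Length of B = 4.137 × 226 = 935.0 mm.

935.0 mm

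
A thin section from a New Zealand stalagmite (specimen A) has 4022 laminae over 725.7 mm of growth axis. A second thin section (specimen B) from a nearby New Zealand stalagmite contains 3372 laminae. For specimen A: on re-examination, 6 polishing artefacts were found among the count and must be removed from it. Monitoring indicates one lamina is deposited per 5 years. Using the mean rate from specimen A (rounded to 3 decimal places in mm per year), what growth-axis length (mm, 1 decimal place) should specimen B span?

607.0 mm

Specimen A: adjusted count: 4022 − 6 = 4016 laminae.
Specimen A: at 5 years per lamina, 4016 × 5 = 20080 years.
A: Mean rate = 725.7 mm / 20080 years ≈ 0.036 mm/year.
Specimen B: 3372 laminae at 5 years each span 3372 × 5 = 16860 years. B's length ≈ 0.036 × 16860 = 607.0 mm.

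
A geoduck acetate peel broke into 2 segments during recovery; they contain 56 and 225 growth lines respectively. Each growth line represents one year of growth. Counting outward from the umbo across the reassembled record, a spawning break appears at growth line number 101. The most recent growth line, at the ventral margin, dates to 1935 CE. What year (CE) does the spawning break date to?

Total growth lines = 56 + 225 = 281.
The spawning break sits at growth line 101 from the umbo, so 281 − 101 = 180 growth lines formed after it.
Counting back 180 years from 1935 CE places the spawning break in 1935 − 180 = 1755 CE.

1755 CE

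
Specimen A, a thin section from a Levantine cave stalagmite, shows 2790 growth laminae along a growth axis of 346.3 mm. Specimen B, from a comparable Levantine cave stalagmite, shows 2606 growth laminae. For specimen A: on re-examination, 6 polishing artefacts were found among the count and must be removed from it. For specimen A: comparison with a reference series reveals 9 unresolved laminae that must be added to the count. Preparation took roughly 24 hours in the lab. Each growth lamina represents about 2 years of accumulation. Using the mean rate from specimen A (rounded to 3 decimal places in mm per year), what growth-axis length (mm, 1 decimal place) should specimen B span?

323.1 mm

Specimen A: true growth lamina count = 2790 − 6 + 9 = 2793.
Specimen A: at 2 years per growth lamina, 2793 × 2 = 5586 years.
A: 346.3 mm over 5586 years gives 346.3 / 5586 ≈ 0.062 mm/yr.
Specimen B: at 2 years per growth lamina, 2606 × 2 = 5212 years. B's length ≈ 0.062 × 5212 = 323.1 mm.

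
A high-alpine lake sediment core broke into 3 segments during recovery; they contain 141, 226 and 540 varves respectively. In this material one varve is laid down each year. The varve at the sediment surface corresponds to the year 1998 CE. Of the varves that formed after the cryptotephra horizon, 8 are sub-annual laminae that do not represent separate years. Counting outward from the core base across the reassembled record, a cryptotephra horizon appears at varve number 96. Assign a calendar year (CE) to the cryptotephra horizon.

Total varves = 141 + 226 + 540 = 907.
The cryptotephra horizon sits at varve 96 from the core base, so 907 − 96 = 811 varves formed after it.
Removing the 8 false varves leaves 811 − 8 = 803 true varves beyond the cryptotephra horizon.
1998 − 803 = 1195 CE.

1195 CE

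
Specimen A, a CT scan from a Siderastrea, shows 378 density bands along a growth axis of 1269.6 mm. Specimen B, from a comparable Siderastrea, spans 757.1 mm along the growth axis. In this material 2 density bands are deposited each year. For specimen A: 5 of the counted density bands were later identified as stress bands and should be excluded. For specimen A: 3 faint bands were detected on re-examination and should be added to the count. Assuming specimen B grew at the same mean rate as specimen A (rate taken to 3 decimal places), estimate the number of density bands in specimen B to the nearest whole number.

224 density bands

Specimen A: after corrections the count is 378 − 5 + 3 = 376 density bands.
Specimen A: 376 density bands at 2 per year is 376 / 2 = 188 years.
A: Mean rate = 1269.6 mm / 188 years ≈ 6.753 mm/year.
B spans 757.1 / 6.753 = 112.11 years; at 2 density bands per year that is 112.11 × 2 ≈ 224 density bands.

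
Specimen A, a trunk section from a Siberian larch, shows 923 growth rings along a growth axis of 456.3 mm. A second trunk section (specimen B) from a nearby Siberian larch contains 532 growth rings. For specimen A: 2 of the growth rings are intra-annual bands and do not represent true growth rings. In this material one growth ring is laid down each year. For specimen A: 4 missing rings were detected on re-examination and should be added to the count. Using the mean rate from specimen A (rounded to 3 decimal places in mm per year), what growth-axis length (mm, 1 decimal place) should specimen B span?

262.3 mm

Specimen A: correcting the raw count gives 923 − 2 + 4 = 925 true growth rings.
A: Extension rate ≈ 456.3 / 925 = 0.493 mm per year.
Length of B = 0.493 × 532 = 262.3 mm.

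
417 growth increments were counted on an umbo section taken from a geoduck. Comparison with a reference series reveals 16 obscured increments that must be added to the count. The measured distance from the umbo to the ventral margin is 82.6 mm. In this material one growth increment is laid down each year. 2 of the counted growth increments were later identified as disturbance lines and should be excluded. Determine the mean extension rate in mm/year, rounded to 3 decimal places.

True growth increment count = 417 − 2 + 16 = 431.
82.6 mm over 431 years gives 82.6 / 431 ≈ 0.192 mm/year.

0.192 mm/year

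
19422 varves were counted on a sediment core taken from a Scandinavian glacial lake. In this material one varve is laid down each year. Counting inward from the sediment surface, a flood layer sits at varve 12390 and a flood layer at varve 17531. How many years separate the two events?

Separation: 17531 − 12390 = 5141 varves.
At one varve per year, 5141 years elapsed between them.

5141 years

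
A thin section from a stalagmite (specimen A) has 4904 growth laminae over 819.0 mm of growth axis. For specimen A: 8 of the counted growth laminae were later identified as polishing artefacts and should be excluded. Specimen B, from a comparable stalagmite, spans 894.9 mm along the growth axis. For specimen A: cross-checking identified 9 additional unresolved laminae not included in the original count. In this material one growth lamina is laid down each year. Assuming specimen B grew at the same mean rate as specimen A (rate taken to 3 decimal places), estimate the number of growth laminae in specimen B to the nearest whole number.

5359 growth laminae

Specimen A: correcting the raw count gives 4904 − 8 + 9 = 4905 true growth laminae.
A: Extension rate ≈ 819.0 / 4905 = 0.167 mm per year.
Specimen B: 894.9 mm / 0.167 mm per year = 5358.68 years ≈ 5359 growth laminae.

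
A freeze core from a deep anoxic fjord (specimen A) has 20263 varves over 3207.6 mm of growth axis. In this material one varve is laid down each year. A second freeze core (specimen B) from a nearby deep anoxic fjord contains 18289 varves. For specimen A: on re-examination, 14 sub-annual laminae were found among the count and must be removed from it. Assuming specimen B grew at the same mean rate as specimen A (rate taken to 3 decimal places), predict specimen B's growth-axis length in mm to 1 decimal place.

Specimen A: after corrections the count is 20263 − 14 = 20249 varves.
A: 3207.6 mm over 20249 years gives 3207.6 / 20249 ≈ 0.158 mm/yr.
For B, 0.158 mm/year × 18289 years = 2889.7 mm.

2889.7 mm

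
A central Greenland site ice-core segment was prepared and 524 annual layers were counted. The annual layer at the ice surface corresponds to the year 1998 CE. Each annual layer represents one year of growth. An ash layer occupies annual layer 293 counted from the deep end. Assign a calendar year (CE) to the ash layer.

1767 CE

The ash layer sits at annual layer 293 from the deep end, so 524 − 293 = 231 annual layers formed after it.
Counting back 231 years from 1998 CE places the ash layer in 1998 − 231 = 1767 CE.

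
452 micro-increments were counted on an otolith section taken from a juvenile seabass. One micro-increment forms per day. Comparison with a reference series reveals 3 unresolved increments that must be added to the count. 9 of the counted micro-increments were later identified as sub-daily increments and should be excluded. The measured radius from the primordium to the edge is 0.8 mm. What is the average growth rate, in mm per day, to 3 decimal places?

0.002 mm per day

After corrections the count is 452 − 9 + 3 = 446 micro-increments.
Extension rate ≈ 0.8 / 446 = 0.002 mm per day.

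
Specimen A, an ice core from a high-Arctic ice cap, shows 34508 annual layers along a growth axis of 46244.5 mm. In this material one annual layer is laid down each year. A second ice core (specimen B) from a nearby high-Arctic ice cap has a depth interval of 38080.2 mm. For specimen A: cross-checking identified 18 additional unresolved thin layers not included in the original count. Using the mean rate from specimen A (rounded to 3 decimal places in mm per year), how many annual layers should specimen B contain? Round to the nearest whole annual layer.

28439 annual layers

Specimen A: correcting the raw count gives 34508 + 18 = 34526 true annual layers.
A: Mean rate = 46244.5 mm / 34526 years ≈ 1.339 mm per year.
B spans 38080.2 / 1.339 = 28439.28 years ≈ 28439 annual layers.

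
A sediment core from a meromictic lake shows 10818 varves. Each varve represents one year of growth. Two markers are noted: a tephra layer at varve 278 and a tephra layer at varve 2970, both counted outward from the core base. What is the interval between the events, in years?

Separation: 2970 − 278 = 2692 varves.
At one varve per year, 2692 years elapsed between them.

2692 years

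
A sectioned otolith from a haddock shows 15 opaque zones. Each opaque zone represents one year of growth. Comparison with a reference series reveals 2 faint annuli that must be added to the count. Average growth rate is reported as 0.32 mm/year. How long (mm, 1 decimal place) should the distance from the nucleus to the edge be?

Adjusted count: 15 + 2 = 17 opaque zones.
17 years at 0.32 mm/year gives 0.32 × 17 = 5.4 mm.

5.4 mm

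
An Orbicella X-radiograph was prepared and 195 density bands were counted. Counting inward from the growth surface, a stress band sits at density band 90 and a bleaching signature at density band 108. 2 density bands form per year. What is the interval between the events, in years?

9 years

108 − 90 = 18 density bands lie between the two events.
Dividing by 2 density bands per year: 18 / 2 = 9 years.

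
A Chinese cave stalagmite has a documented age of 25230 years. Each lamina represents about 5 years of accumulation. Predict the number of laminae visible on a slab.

At 5 years per lamina, 25230 / 5 = 5046 laminae are expected.
So 5046 laminae should be present.

5046 laminae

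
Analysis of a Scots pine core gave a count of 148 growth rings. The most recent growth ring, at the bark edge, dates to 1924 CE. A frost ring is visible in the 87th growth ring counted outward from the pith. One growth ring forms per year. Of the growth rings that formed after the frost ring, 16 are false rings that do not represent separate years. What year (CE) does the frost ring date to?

148 − 87 = 61 growth rings lie beyond the frost ring toward the bark edge.
Removing the 16 false growth rings leaves 61 − 16 = 45 true growth rings beyond the frost ring.
1924 − 45 = 1879 CE.

1879 CE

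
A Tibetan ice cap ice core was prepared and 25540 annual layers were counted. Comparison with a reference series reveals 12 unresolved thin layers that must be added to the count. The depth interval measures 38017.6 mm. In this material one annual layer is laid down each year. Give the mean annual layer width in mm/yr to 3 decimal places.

True annual layer count = 25540 + 12 = 25552.
38017.6 mm over 25552 years gives 38017.6 / 25552 ≈ 1.488 mm/yr.

1.488 mm/yr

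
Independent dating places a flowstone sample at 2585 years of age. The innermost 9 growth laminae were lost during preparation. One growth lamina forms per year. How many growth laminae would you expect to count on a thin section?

2576 growth laminae

Expected growth laminae over 2585 years: 2585.
Less the 9 uncaptured growth laminae: 2585 − 9 = 2576.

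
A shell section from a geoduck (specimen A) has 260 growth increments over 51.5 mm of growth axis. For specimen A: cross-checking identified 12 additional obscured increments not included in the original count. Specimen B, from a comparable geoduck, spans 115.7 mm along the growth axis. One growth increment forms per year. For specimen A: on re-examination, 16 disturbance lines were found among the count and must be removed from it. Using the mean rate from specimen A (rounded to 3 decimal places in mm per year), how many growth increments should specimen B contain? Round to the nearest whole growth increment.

Specimen A: correcting the raw count gives 260 − 16 + 12 = 256 true growth increments.
A: Extension rate ≈ 51.5 / 256 = 0.201 mm/year.
Specimen B: 115.7 mm / 0.201 mm per year = 575.62 years ≈ 576 growth increments.

576 growth increments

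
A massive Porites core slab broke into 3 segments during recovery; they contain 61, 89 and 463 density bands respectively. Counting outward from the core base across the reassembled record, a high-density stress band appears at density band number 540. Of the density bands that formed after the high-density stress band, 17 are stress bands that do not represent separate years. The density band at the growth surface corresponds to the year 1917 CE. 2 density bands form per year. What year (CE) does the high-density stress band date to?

Total density bands = 61 + 89 + 463 = 613.
613 − 540 = 73 density bands lie beyond the high-density stress band toward the growth surface.
73 − 17 false = 56 true density bands after the high-density stress band.
With 2 density bands per year, 56 / 2 = 28 years.
Counting back 28 years from 1917 CE places the high-density stress band in 1917 − 28 = 1889 CE.

1889 CE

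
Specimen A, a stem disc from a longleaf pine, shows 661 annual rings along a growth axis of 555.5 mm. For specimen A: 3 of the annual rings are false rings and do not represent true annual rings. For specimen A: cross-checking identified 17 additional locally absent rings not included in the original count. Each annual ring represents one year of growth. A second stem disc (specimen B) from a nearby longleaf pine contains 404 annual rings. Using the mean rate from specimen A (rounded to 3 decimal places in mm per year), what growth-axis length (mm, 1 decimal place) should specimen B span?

332.5 mm

Specimen A: true annual ring count = 661 − 3 + 17 = 675.
A: 555.5 mm over 675 years gives 555.5 / 675 ≈ 0.823 mm per year.
For B, 0.823 mm/year × 404 years = 332.5 mm.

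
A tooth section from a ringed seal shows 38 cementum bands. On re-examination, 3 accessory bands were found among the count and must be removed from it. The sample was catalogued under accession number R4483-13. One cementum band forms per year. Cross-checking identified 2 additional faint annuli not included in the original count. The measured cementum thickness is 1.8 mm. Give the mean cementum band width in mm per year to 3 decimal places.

True cementum band count = 38 − 3 + 2 = 37.
1.8 mm over 37 years gives 1.8 / 37 ≈ 0.049 mm per year.

0.049 mm per year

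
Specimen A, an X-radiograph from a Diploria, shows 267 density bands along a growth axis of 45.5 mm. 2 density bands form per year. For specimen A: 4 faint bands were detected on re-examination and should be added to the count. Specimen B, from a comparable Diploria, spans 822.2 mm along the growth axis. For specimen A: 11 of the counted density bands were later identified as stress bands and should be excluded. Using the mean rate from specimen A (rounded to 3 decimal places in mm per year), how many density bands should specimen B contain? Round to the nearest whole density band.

Specimen A: adjusted count: 267 − 11 + 4 = 260 density bands.
Specimen A: dividing by 2 density bands per year: 260 / 2 = 130 years.
A: 45.5 mm over 130 years gives 45.5 / 130 ≈ 0.350 mm/year.
For B, 822.2 / 0.350 = 2349.14 years; at 2 density bands per year that is 2349.14 × 2 ≈ 4698 density bands.

4698 density bands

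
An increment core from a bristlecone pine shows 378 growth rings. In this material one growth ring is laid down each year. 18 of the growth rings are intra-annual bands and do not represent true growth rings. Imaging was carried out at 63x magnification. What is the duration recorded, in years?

360 years

True growth ring count = 378 − 18 = 360.
One growth ring per year makes the duration 360 years.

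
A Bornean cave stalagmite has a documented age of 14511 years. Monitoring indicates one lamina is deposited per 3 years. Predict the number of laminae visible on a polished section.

4837 laminae

Expected laminae: 14511 / 3 = 4837.
So 4837 laminae should be present.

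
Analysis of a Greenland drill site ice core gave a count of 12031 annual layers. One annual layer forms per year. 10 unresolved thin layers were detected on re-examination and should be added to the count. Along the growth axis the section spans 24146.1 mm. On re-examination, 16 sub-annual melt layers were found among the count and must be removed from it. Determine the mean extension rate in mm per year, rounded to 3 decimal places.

2.008 mm per year

Adjusted count: 12031 − 16 + 10 = 12025 annual layers.
Mean rate = 24146.1 mm / 12025 years ≈ 2.008 mm per year.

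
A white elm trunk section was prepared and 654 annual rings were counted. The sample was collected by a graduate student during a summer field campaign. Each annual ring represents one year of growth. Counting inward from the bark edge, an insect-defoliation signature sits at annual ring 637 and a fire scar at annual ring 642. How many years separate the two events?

5 years

Separation: 642 − 637 = 5 annual rings.
At one annual ring per year, 5 years elapsed between them.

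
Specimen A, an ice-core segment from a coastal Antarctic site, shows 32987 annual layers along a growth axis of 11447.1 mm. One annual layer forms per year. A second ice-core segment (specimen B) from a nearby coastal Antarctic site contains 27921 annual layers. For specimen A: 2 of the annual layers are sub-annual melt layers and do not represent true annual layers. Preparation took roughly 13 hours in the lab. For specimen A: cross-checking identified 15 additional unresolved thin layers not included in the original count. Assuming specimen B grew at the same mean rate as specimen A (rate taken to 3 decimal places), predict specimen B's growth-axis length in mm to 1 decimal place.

Specimen A: adjusted count: 32987 − 2 + 15 = 33000 annual layers.
A: Extension rate ≈ 11447.1 / 33000 = 0.347 mm/year.
B's length ≈ 0.347 × 27921 = 9688.6 mm.

9688.6 mm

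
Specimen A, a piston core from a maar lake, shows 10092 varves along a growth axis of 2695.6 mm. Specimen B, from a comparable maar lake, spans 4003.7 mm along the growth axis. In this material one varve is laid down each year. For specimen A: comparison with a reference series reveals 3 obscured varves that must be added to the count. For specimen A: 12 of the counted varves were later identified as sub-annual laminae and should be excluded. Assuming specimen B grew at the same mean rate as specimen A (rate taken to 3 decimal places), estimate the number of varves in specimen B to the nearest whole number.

14995 varves

Specimen A: correcting the raw count gives 10092 − 12 + 3 = 10083 true varves.
A: Mean rate = 2695.6 mm / 10083 years ≈ 0.267 mm/yr.
B spans 4003.7 / 0.267 = 14995.13 years ≈ 14995 varves.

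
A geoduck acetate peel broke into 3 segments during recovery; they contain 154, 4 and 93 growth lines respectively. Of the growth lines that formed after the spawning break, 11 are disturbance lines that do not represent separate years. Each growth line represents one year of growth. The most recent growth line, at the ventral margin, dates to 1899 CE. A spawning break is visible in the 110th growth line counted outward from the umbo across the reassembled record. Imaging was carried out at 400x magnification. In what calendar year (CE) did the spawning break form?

1769 CE

Total growth lines = 154 + 4 + 93 = 251.
251 − 110 = 141 growth lines lie beyond the spawning break toward the ventral margin.
Excluding 11 false growth lines: 141 − 11 = 130.
Counting back 130 years from 1899 CE places the spawning break in 1899 − 130 = 1769 CE.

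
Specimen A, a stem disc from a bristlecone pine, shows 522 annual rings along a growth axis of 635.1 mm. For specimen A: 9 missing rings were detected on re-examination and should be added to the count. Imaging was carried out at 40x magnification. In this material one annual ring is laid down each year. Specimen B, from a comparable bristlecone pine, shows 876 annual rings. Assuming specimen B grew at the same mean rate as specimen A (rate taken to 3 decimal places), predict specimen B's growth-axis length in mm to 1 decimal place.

Specimen A: adjusted count: 522 + 9 = 531 annual rings.
A: Extension rate ≈ 635.1 / 531 = 1.196 mm/year.
For B, 1.196 mm/year × 876 years = 1047.7 mm.

1047.7 mm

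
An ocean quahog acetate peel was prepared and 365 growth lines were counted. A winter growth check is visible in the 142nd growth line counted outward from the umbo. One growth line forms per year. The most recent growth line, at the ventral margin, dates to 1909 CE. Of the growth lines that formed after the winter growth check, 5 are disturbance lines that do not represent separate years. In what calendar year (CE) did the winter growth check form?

1691 CE

365 − 142 = 223 growth lines lie beyond the winter growth check toward the ventral margin.
223 − 5 false = 218 true growth lines after the winter growth check.
Counting back 218 years from 1909 CE places the winter growth check in 1909 − 218 = 1691 CE.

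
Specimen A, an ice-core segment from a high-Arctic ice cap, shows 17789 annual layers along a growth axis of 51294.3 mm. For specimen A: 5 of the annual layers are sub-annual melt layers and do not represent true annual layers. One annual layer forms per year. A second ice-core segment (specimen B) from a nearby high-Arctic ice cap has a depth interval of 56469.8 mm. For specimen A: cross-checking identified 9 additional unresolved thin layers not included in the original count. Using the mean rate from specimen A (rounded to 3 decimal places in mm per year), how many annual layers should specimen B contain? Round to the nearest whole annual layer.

Specimen A: after corrections the count is 17789 − 5 + 9 = 17793 annual layers.
A: Extension rate ≈ 51294.3 / 17793 = 2.883 mm/year.
B spans 56469.8 / 2.883 = 19587.17 years ≈ 19587 annual layers.

19587 annual layers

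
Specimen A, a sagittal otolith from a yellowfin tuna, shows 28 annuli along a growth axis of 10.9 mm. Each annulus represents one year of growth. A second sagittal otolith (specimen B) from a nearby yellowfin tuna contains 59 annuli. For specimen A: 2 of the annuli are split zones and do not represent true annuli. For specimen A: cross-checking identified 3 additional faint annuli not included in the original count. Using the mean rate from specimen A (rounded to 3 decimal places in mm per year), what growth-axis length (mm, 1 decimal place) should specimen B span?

22.2 mm

Specimen A: adjusted count: 28 − 2 + 3 = 29 annuli.
A: Extension rate ≈ 10.9 / 29 = 0.376 mm/year.
For B, 0.376 mm/year × 59 years = 22.2 mm.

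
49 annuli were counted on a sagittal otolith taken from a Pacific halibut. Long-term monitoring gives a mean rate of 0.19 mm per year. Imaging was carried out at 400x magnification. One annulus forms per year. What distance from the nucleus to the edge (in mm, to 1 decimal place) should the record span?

49 years of growth are recorded.
49 years at 0.19 mm/year gives 0.19 × 49 = 9.3 mm.

9.3 mm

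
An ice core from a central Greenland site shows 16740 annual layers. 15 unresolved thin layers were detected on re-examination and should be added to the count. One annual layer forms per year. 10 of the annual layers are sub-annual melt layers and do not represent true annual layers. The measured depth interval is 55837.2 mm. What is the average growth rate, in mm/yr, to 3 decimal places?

3.335 mm/yr

Correcting the raw count gives 16740 − 10 + 15 = 16745 true annual layers.
Mean rate = 55837.2 mm / 16745 years ≈ 3.335 mm/yr.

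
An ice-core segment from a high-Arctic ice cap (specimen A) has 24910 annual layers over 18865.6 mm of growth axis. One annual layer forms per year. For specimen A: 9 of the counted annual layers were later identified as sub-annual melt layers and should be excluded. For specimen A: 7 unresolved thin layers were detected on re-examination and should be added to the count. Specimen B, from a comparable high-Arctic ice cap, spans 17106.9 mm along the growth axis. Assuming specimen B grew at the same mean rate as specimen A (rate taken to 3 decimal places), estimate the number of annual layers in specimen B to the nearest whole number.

22598 annual layers

Specimen A: true annual layer count = 24910 − 9 + 7 = 24908.
A: Mean rate = 18865.6 mm / 24908 years ≈ 0.757 mm/year.
For B, 17106.9 / 0.757 = 22598.28 years ≈ 22598 annual layers.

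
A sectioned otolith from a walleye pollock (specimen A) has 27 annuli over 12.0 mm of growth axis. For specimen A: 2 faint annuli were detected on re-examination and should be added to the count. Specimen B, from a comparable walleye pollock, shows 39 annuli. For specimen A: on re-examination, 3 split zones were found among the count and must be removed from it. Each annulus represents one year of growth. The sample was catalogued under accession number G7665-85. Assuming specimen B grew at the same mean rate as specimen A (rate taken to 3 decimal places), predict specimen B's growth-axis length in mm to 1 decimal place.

18.0 mm

Specimen A: adjusted count: 27 − 3 + 2 = 26 annuli.
A: Mean rate = 12.0 mm / 26 years ≈ 0.462 mm per year.
Length of B = 0.462 × 39 = 18.0 mm.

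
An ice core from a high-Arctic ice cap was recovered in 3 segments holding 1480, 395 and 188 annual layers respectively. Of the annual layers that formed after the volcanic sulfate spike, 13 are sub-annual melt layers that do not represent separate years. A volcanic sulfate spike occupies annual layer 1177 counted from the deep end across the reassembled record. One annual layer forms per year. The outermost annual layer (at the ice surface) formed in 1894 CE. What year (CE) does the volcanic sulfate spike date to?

Total annual layers = 1480 + 395 + 188 = 2063.
Between annual layer 1177 and the ice surface there are 2063 − 1177 = 886 annual layers.
886 − 13 false = 873 true annual layers after the volcanic sulfate spike.
Counting back 873 years from 1894 CE places the volcanic sulfate spike in 1894 − 873 = 1021 CE.

1021 CE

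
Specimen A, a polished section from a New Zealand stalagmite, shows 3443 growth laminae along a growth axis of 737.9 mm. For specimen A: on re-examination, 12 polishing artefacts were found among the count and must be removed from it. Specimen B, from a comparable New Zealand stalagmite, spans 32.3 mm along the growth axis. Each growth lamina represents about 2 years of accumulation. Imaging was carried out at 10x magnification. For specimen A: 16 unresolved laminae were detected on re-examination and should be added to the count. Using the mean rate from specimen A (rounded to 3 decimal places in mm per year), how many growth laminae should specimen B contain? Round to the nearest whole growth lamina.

151 growth laminae

Specimen A: adjusted count: 3443 − 12 + 16 = 3447 growth laminae.
Specimen A: at 2 years per growth lamina, 3447 × 2 = 6894 years.
A: Extension rate ≈ 737.9 / 6894 = 0.107 mm per year.
B spans 32.3 / 0.107 = 301.87 years; at 2 years per growth lamina that is 301.87 / 2 ≈ 151 growth laminae.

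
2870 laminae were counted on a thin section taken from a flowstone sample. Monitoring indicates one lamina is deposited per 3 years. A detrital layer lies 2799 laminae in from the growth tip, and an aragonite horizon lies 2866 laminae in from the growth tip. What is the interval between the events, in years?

201 yr

2866 − 2799 = 67 laminae lie between the two events.
67 laminae at 3 years each span 67 × 3 = 201 years.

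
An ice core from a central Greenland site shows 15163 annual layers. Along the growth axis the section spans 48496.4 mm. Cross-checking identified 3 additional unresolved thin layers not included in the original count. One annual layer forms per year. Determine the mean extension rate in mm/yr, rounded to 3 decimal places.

After corrections the count is 15163 + 3 = 15166 annual layers.
48496.4 mm over 15166 years gives 48496.4 / 15166 ≈ 3.198 mm/yr.

3.198 mm/yr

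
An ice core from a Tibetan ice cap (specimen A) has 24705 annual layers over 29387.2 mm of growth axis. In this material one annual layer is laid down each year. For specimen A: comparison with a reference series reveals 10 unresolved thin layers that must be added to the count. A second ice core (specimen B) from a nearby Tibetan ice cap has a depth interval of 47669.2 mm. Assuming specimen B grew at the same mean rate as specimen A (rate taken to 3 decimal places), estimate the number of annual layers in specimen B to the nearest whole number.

40092 annual layers

Specimen A: true annual layer count = 24705 + 10 = 24715.
A: Extension rate ≈ 29387.2 / 24715 = 1.189 mm/yr.
For B, 47669.2 / 1.189 = 40091.84 years ≈ 40092 annual layers.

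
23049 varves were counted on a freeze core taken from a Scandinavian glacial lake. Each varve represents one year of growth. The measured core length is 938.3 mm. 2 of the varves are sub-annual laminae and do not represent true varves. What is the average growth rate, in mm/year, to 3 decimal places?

0.041 mm/year

Adjusted count: 23049 − 2 = 23047 varves.
Mean rate = 938.3 mm / 23047 years ≈ 0.041 mm/year.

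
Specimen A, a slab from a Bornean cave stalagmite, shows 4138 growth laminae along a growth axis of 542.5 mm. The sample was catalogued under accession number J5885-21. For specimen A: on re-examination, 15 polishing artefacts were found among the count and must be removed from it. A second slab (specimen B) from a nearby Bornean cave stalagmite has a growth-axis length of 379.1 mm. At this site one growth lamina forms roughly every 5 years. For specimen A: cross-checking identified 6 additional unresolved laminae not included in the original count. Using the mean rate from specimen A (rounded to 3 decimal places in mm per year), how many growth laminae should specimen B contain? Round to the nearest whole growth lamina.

2916 growth laminae

Specimen A: true growth lamina count = 4138 − 15 + 6 = 4129.
Specimen A: at 5 years per growth lamina, 4129 × 5 = 20645 years.
A: Extension rate ≈ 542.5 / 20645 = 0.026 mm per year.
Specimen B: 379.1 mm / 0.026 mm per year = 14580.77 years; at 5 years per growth lamina that is 14580.77 / 5 ≈ 2916 growth laminae.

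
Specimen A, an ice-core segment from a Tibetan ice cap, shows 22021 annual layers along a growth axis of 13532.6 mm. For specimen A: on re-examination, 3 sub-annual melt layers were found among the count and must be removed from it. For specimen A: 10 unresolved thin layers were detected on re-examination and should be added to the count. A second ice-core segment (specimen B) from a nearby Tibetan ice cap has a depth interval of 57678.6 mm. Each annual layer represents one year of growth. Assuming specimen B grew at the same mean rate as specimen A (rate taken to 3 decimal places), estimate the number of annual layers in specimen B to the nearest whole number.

Specimen A: after corrections the count is 22021 − 3 + 10 = 22028 annual layers.
A: Mean rate = 13532.6 mm / 22028 years ≈ 0.614 mm/yr.
Specimen B: 57678.6 mm / 0.614 mm per year = 93939.09 years ≈ 93939 annual layers.

93939 annual layers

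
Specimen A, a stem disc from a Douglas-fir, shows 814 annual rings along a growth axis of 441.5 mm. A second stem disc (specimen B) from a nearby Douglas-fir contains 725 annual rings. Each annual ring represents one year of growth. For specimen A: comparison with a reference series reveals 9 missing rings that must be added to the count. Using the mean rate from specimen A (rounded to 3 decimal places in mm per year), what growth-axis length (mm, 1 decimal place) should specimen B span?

388.6 mm

Specimen A: true annual ring count = 814 + 9 = 823.
A: 441.5 mm over 823 years gives 441.5 / 823 ≈ 0.536 mm/year.
For B, 0.536 mm/year × 725 years = 388.6 mm.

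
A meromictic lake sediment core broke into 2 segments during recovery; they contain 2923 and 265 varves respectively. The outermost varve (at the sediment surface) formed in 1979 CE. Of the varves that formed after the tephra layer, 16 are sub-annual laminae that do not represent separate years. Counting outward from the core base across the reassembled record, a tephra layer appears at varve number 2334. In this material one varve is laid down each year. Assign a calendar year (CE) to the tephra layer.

Total varves = 2923 + 265 = 3188.
The tephra layer sits at varve 2334 from the core base, so 3188 − 2334 = 854 varves formed after it.
Removing the 16 false varves leaves 854 − 16 = 838 true varves beyond the tephra layer.
1979 − 838 = 1141 CE.

1141 CE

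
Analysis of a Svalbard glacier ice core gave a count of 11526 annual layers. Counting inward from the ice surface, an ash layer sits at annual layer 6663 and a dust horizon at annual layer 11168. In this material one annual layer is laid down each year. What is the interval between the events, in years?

4505 years

Separation: 11168 − 6663 = 4505 annual layers.
That is 4505 years at one annual layer per year.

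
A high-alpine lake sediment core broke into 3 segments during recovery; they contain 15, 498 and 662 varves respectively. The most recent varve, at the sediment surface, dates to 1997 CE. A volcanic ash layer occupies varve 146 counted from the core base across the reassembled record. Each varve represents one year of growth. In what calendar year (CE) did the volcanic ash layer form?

968 CE

Total varves = 15 + 498 + 662 = 1175.
Between varve 146 and the sediment surface there are 1175 − 146 = 1029 varves.
The varve at the sediment surface is 1997 CE, so the volcanic ash layer dates to 1997 − 1029 = 968 CE.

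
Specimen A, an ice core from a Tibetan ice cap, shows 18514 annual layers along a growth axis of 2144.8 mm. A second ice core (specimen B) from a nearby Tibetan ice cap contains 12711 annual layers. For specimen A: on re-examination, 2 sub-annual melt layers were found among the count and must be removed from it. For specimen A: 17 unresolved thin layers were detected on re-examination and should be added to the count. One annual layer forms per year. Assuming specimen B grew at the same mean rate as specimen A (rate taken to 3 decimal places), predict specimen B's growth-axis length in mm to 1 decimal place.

1474.5 mm

Specimen A: correcting the raw count gives 18514 − 2 + 17 = 18529 true annual layers.
A: Extension rate ≈ 2144.8 / 18529 = 0.116 mm/year.
B's length ≈ 0.116 × 12711 = 1474.5 mm.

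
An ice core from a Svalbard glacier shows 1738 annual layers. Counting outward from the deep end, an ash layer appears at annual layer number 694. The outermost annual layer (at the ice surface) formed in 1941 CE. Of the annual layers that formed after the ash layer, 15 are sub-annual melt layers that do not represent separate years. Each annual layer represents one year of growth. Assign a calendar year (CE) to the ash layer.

Between annual layer 694 and the ice surface there are 1738 − 694 = 1044 annual layers.
1044 − 15 false = 1029 true annual layers after the ash layer.
Counting back 1029 years from 1941 CE places the ash layer in 1941 − 1029 = 912 CE.

912 CE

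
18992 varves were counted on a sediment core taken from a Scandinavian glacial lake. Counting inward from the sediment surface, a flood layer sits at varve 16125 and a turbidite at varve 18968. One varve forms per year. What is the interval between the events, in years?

2843 yr

The two markers are separated by 18968 − 16125 = 2843 varves.
At one varve per year, 2843 years elapsed between them.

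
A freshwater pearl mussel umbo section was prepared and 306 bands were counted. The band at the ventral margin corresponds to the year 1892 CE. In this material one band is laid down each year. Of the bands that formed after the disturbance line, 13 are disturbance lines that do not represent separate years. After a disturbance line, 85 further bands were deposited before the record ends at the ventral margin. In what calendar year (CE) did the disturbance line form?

1820 CE

85 bands post-date the disturbance line.
Removing the 13 false bands leaves 85 − 13 = 72 true bands beyond the disturbance line.
Counting back 72 years from 1892 CE places the disturbance line in 1892 − 72 = 1820 CE.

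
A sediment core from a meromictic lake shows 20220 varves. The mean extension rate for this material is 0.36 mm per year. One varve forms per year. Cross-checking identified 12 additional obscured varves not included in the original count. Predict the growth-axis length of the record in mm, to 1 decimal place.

7283.5 mm

Adjusted count: 20220 + 12 = 20232 varves.
20232 years at 0.36 mm/year gives 0.36 × 20232 = 7283.5 mm.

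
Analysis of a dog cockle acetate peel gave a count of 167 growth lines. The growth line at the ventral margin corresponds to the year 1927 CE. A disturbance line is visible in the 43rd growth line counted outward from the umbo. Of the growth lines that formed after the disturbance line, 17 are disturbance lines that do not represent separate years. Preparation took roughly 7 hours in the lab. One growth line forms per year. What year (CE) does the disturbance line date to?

The disturbance line sits at growth line 43 from the umbo, so 167 − 43 = 124 growth lines formed after it.
124 − 17 false = 107 true growth lines after the disturbance line.
1927 − 107 = 1820 CE.

1820 CE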